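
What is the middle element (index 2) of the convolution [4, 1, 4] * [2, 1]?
Use y[k] = Σ_i a[i]·b[k-i] at k=2. y[2] = 1×1 + 4×2 = 9

9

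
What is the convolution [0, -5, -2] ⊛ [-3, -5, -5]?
y[0] = 0×-3 = 0; y[1] = 0×-5 + -5×-3 = 15; y[2] = 0×-5 + -5×-5 + -2×-3 = 31; y[3] = -5×-5 + -2×-5 = 35; y[4] = -2×-5 = 10

[0, 15, 31, 35, 10]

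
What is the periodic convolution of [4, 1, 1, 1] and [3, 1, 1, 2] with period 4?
Use y[k] = Σ_j x[j]·h[(k-j) mod 4]. y[0] = 4×3 + 1×2 + 1×1 + 1×1 = 16; y[1] = 4×1 + 1×3 + 1×2 + 1×1 = 10; y[2] = 4×1 + 1×1 + 1×3 + 1×2 = 10; y[3] = 4×2 + 1×1 + 1×1 + 1×3 = 13. Result: [16, 10, 10, 13]

[16, 10, 10, 13]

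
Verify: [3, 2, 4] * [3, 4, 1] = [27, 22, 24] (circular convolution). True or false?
Recompute circular convolution of [3, 2, 4] and [3, 4, 1]: y[0] = 3×3 + 2×1 + 4×4 = 27; y[1] = 3×4 + 2×3 + 4×1 = 22; y[2] = 3×1 + 2×4 + 4×3 = 23 → [27, 22, 23]. Compare to given [27, 22, 24]: they differ at index 2: given 24, correct 23, so answer: No

No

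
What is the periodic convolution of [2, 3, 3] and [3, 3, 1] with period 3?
Use y[k] = Σ_j x[j]·h[(k-j) mod 3]. y[0] = 2×3 + 3×1 + 3×3 = 18; y[1] = 2×3 + 3×3 + 3×1 = 18; y[2] = 2×1 + 3×3 + 3×3 = 20. Result: [18, 18, 20]

[18, 18, 20]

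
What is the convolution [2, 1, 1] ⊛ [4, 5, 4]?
y[0] = 2×4 = 8; y[1] = 2×5 + 1×4 = 14; y[2] = 2×4 + 1×5 + 1×4 = 17; y[3] = 1×4 + 1×5 = 9; y[4] = 1×4 = 4

[8, 14, 17, 9, 4]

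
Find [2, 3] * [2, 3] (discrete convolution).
y[0] = 2×2 = 4; y[1] = 2×3 + 3×2 = 12; y[2] = 3×3 = 9

[4, 12, 9]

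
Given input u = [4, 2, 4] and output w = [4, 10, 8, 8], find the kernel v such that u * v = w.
Output length 4 = len(u) + len(v) - 1 ⇒ len(v) = 2. Solve v forward using v[k] = (w[k] - Σ_{i≥1} u[i]·v[k-i]) / u[0]: v[0] = w[0] / u[0] = 4 / 4 = 1; v[1] = (w[1] - 2×1) / u[0] = (10 - 2×1) / 4 = 2. So v = [1, 2]. Forward-check [4, 2, 4] * [1, 2]: w[0] = 4×1 = 4; w[1] = 4×2 + 2×1 = 10; w[2] = 2×2 + 4×1 = 8; w[3] = 4×2 = 8 → [4, 10, 8, 8] ✓

[1, 2]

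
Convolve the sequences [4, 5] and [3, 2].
y[0] = 4×3 = 12; y[1] = 4×2 + 5×3 = 23; y[2] = 5×2 = 10

[12, 23, 10]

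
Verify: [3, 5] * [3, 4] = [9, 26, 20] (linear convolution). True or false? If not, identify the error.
Recompute linear convolution of [3, 5] and [3, 4]: y[0] = 3×3 = 9; y[1] = 3×4 + 5×3 = 27; y[2] = 5×4 = 20 → [9, 27, 20]. Compare to given [9, 26, 20]: they differ at index 1: given 26, correct 27, so answer: No

No. Error at index 1: given 26, correct 27.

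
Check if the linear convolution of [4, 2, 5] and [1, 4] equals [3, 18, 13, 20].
Recompute linear convolution of [4, 2, 5] and [1, 4]: y[0] = 4×1 = 4; y[1] = 4×4 + 2×1 = 18; y[2] = 2×4 + 5×1 = 13; y[3] = 5×4 = 20 → [4, 18, 13, 20]. Compare to given [3, 18, 13, 20]: they differ at index 0: given 3, correct 4, so answer: No

No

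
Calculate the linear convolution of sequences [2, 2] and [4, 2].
y[0] = 2×4 = 8; y[1] = 2×2 + 2×4 = 12; y[2] = 2×2 = 4

[8, 12, 4]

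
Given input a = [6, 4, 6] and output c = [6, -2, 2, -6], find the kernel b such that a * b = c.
Output length 4 = len(a) + len(b) - 1 ⇒ len(b) = 2. Solve b forward using b[k] = (c[k] - Σ_{i≥1} a[i]·b[k-i]) / a[0]: b[0] = c[0] / a[0] = 6 / 6 = 1; b[1] = (c[1] - 4×1) / a[0] = (-2 - 4×1) / 6 = -1. So b = [1, -1]. Forward-check [6, 4, 6] * [1, -1]: c[0] = 6×1 = 6; c[1] = 6×-1 + 4×1 = -2; c[2] = 4×-1 + 6×1 = 2; c[3] = 6×-1 = -6 → [6, -2, 2, -6] ✓

[1, -1]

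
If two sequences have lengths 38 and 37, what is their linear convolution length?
Linear/full convolution length: m + n - 1 = 38 + 37 - 1 = 74

74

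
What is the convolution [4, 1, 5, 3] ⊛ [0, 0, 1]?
y[0] = 4×0 = 0; y[1] = 4×0 + 1×0 = 0; y[2] = 4×1 + 1×0 + 5×0 = 4; y[3] = 1×1 + 5×0 + 3×0 = 1; y[4] = 5×1 + 3×0 = 5; y[5] = 3×1 = 3

[0, 0, 4, 1, 5, 3]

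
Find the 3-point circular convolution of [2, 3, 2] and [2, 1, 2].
Use y[k] = Σ_j f[j]·g[(k-j) mod 3]. y[0] = 2×2 + 3×2 + 2×1 = 12; y[1] = 2×1 + 3×2 + 2×2 = 12; y[2] = 2×2 + 3×1 + 2×2 = 11. Result: [12, 12, 11]

[12, 12, 11]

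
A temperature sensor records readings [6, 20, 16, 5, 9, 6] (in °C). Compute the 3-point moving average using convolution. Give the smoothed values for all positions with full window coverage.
3-point moving average kernel = [1, 1, 1]. Apply in 'valid' mode (full window coverage): avg[0] = (6 + 20 + 16) / 3 = 14.0; avg[1] = (20 + 16 + 5) / 3 = 13.67; avg[2] = (16 + 5 + 9) / 3 = 10.0; avg[3] = (5 + 9 + 6) / 3 = 6.67. Smoothed values: [14.0, 13.67, 10.0, 6.67]

[14.0, 13.67, 10.0, 6.67]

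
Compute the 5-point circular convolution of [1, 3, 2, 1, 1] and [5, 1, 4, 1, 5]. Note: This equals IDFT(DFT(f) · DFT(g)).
Either evaluate y[k] = Σ_j f[j]·g[(k-j) mod 5] directly, or use IDFT(DFT(f) · DFT(g)). y[0] = 1×5 + 3×5 + 2×1 + 1×4 + 1×1 = 27; y[1] = 1×1 + 3×5 + 2×5 + 1×1 + 1×4 = 31; y[2] = 1×4 + 3×1 + 2×5 + 1×5 + 1×1 = 23; y[3] = 1×1 + 3×4 + 2×1 + 1×5 + 1×5 = 25; y[4] = 1×5 + 3×1 + 2×4 + 1×1 + 1×5 = 22. Result: [27, 31, 23, 25, 22]

[27, 31, 23, 25, 22]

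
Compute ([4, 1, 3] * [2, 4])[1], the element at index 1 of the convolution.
Use y[k] = Σ_i a[i]·b[k-i] at k=1. y[1] = 4×4 + 1×2 = 18

18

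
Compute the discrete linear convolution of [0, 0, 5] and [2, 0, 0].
y[0] = 0×2 = 0; y[1] = 0×0 + 0×2 = 0; y[2] = 0×0 + 0×0 + 5×2 = 10; y[3] = 0×0 + 5×0 = 0; y[4] = 5×0 = 0

[0, 0, 10, 0, 0]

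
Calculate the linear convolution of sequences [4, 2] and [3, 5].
y[0] = 4×3 = 12; y[1] = 4×5 + 2×3 = 26; y[2] = 2×5 = 10

[12, 26, 10]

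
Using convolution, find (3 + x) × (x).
Ascending coefficients: a = [3, 1], b = [0, 1]. c[0] = 3×0 = 0; c[1] = 3×1 + 1×0 = 3; c[2] = 1×1 = 1. Result coefficients: [0, 3, 1] → 3x + x^2

3x + x^2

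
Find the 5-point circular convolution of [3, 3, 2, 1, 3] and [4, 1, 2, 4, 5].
Use y[k] = Σ_j u[j]·v[(k-j) mod 5]. y[0] = 3×4 + 3×5 + 2×4 + 1×2 + 3×1 = 40; y[1] = 3×1 + 3×4 + 2×5 + 1×4 + 3×2 = 35; y[2] = 3×2 + 3×1 + 2×4 + 1×5 + 3×4 = 34; y[3] = 3×4 + 3×2 + 2×1 + 1×4 + 3×5 = 39; y[4] = 3×5 + 3×4 + 2×2 + 1×1 + 3×4 = 44. Result: [40, 35, 34, 39, 44]

[40, 35, 34, 39, 44]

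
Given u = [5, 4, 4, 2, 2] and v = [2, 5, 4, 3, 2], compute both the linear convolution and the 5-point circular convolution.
Linear: y_lin[0] = 5×2 = 10; y_lin[1] = 5×5 + 4×2 = 33; y_lin[2] = 5×4 + 4×5 + 4×2 = 48; y_lin[3] = 5×3 + 4×4 + 4×5 + 2×2 = 55; y_lin[4] = 5×2 + 4×3 + 4×4 + 2×5 + 2×2 = 52; y_lin[5] = 4×2 + 4×3 + 2×4 + 2×5 = 38; y_lin[6] = 4×2 + 2×3 + 2×4 = 22; y_lin[7] = 2×2 + 2×3 = 10; y_lin[8] = 2×2 = 4 → [10, 33, 48, 55, 52, 38, 22, 10, 4]. Circular (length 5): y[0] = 5×2 + 4×2 + 4×3 + 2×4 + 2×5 = 48; y[1] = 5×5 + 4×2 + 4×2 + 2×3 + 2×4 = 55; y[2] = 5×4 + 4×5 + 4×2 + 2×2 + 2×3 = 58; y[3] = 5×3 + 4×4 + 4×5 + 2×2 + 2×2 = 59; y[4] = 5×2 + 4×3 + 4×4 + 2×5 + 2×2 = 52 → [48, 55, 58, 59, 52]

Linear: [10, 33, 48, 55, 52, 38, 22, 10, 4], Circular: [48, 55, 58, 59, 52]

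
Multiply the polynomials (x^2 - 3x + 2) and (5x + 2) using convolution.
Ascending coefficients: a = [2, -3, 1], b = [2, 5]. c[0] = 2×2 = 4; c[1] = 2×5 + -3×2 = 4; c[2] = -3×5 + 1×2 = -13; c[3] = 1×5 = 5. Result coefficients: [4, 4, -13, 5] → 5x^3 - 13x^2 + 4x + 4

5x^3 - 13x^2 + 4x + 4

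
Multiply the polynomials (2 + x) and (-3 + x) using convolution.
Ascending coefficients: a = [2, 1], b = [-3, 1]. c[0] = 2×-3 = -6; c[1] = 2×1 + 1×-3 = -1; c[2] = 1×1 = 1. Result coefficients: [-6, -1, 1] → -6 - x + x^2

-6 - x + x^2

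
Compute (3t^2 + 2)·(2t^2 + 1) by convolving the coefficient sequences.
Ascending coefficients: a = [2, 0, 3], b = [1, 0, 2]. c[0] = 2×1 = 2; c[1] = 2×0 + 0×1 = 0; c[2] = 2×2 + 0×0 + 3×1 = 7; c[3] = 0×2 + 3×0 = 0; c[4] = 3×2 = 6. Result coefficients: [2, 0, 7, 0, 6] → 6t^4 + 7t^2 + 2

6t^4 + 7t^2 + 2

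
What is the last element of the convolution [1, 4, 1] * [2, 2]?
Use y[k] = Σ_i a[i]·b[k-i] at k=3. y[3] = 1×2 = 2

2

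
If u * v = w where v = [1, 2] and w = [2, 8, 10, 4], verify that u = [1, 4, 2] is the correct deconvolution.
Forward-compute [1, 4, 2] * [1, 2]: w[0] = 1×1 = 1; w[1] = 1×2 + 4×1 = 6; w[2] = 4×2 + 2×1 = 10; w[3] = 2×2 = 4 → [1, 6, 10, 4]. Does not match given w = [2, 8, 10, 4].

Not verified. [1, 4, 2] * [1, 2] = [1, 6, 10, 4], which differs from [2, 8, 10, 4] at index 0.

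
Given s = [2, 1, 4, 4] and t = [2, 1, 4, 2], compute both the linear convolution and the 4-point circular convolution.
Linear: y_lin[0] = 2×2 = 4; y_lin[1] = 2×1 + 1×2 = 4; y_lin[2] = 2×4 + 1×1 + 4×2 = 17; y_lin[3] = 2×2 + 1×4 + 4×1 + 4×2 = 20; y_lin[4] = 1×2 + 4×4 + 4×1 = 22; y_lin[5] = 4×2 + 4×4 = 24; y_lin[6] = 4×2 = 8 → [4, 4, 17, 20, 22, 24, 8]. Circular (length 4): y[0] = 2×2 + 1×2 + 4×4 + 4×1 = 26; y[1] = 2×1 + 1×2 + 4×2 + 4×4 = 28; y[2] = 2×4 + 1×1 + 4×2 + 4×2 = 25; y[3] = 2×2 + 1×4 + 4×1 + 4×2 = 20 → [26, 28, 25, 20]

Linear: [4, 4, 17, 20, 22, 24, 8], Circular: [26, 28, 25, 20]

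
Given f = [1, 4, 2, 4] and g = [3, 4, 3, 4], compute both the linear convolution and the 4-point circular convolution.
Linear: y_lin[0] = 1×3 = 3; y_lin[1] = 1×4 + 4×3 = 16; y_lin[2] = 1×3 + 4×4 + 2×3 = 25; y_lin[3] = 1×4 + 4×3 + 2×4 + 4×3 = 36; y_lin[4] = 4×4 + 2×3 + 4×4 = 38; y_lin[5] = 2×4 + 4×3 = 20; y_lin[6] = 4×4 = 16 → [3, 16, 25, 36, 38, 20, 16]. Circular (length 4): y[0] = 1×3 + 4×4 + 2×3 + 4×4 = 41; y[1] = 1×4 + 4×3 + 2×4 + 4×3 = 36; y[2] = 1×3 + 4×4 + 2×3 + 4×4 = 41; y[3] = 1×4 + 4×3 + 2×4 + 4×3 = 36 → [41, 36, 41, 36]

Linear: [3, 16, 25, 36, 38, 20, 16], Circular: [41, 36, 41, 36]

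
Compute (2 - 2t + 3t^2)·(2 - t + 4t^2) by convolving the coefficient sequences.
Ascending coefficients: a = [2, -2, 3], b = [2, -1, 4]. c[0] = 2×2 = 4; c[1] = 2×-1 + -2×2 = -6; c[2] = 2×4 + -2×-1 + 3×2 = 16; c[3] = -2×4 + 3×-1 = -11; c[4] = 3×4 = 12. Result coefficients: [4, -6, 16, -11, 12] → 4 - 6t + 16t^2 - 11t^3 + 12t^4

4 - 6t + 16t^2 - 11t^3 + 12t^4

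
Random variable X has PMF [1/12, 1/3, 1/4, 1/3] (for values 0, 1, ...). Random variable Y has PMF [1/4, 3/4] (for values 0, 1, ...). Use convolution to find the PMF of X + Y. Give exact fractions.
P(X+Y=k) = Σ_i P(X=i)·P(Y=k-i) — a convolution of [1/12, 1/3, 1/4, 1/3] and [1/4, 3/4]. P(X+Y=0) = (1/12)×(1/4) = 1/48; P(X+Y=1) = (1/12)×(3/4) + (1/3)×(1/4) = 1/16 + 1/12 = 7/48; P(X+Y=2) = (1/3)×(3/4) + (1/4)×(1/4) = 1/4 + 1/16 = 5/16; P(X+Y=3) = (1/4)×(3/4) + (1/3)×(1/4) = 3/16 + 1/12 = 13/48; P(X+Y=4) = (1/3)×(3/4) = 1/4. PMF: [1/48, 7/48, 5/16, 13/48, 1/4] (sums to 1 ✓)

[1/48, 7/48, 5/16, 13/48, 1/4]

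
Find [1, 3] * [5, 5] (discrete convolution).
y[0] = 1×5 = 5; y[1] = 1×5 + 3×5 = 20; y[2] = 3×5 = 15

[5, 20, 15]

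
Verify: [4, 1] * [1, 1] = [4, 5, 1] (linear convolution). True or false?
Recompute linear convolution of [4, 1] and [1, 1]: y[0] = 4×1 = 4; y[1] = 4×1 + 1×1 = 5; y[2] = 1×1 = 1 → [4, 5, 1]. Given [4, 5, 1] matches, so answer: Yes

Yes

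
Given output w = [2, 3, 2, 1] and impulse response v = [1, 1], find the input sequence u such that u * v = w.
Deconvolve w=[2, 3, 2, 1] by v=[1, 1]. Since v[0]=1, solve forward: u[0] = w[0] / 1 = 2; u[1] = (w[1] - 2×1) / 1 = 1; u[2] = (w[2] - 1×1) / 1 = 1. So u = [2, 1, 1]. Check by forward convolution: w[0] = 2×1 = 2; w[1] = 2×1 + 1×1 = 3; w[2] = 1×1 + 1×1 = 2; w[3] = 1×1 = 1

[2, 1, 1]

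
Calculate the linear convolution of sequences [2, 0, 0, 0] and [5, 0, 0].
y[0] = 2×5 = 10; y[1] = 2×0 + 0×5 = 0; y[2] = 2×0 + 0×0 + 0×5 = 0; y[3] = 0×0 + 0×0 + 0×5 = 0; y[4] = 0×0 + 0×0 = 0; y[5] = 0×0 = 0

[10, 0, 0, 0, 0, 0]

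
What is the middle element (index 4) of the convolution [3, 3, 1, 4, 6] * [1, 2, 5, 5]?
Use y[k] = Σ_i a[i]·b[k-i] at k=4. y[4] = 3×5 + 1×5 + 4×2 + 6×1 = 34

34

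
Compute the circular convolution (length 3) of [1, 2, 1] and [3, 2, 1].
Use y[k] = Σ_j s[j]·t[(k-j) mod 3]. y[0] = 1×3 + 2×1 + 1×2 = 7; y[1] = 1×2 + 2×3 + 1×1 = 9; y[2] = 1×1 + 2×2 + 1×3 = 8. Result: [7, 9, 8]

[7, 9, 8]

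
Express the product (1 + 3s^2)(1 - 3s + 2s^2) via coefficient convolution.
Ascending coefficients: a = [1, 0, 3], b = [1, -3, 2]. c[0] = 1×1 = 1; c[1] = 1×-3 + 0×1 = -3; c[2] = 1×2 + 0×-3 + 3×1 = 5; c[3] = 0×2 + 3×-3 = -9; c[4] = 3×2 = 6. Result coefficients: [1, -3, 5, -9, 6] → 1 - 3s + 5s^2 - 9s^3 + 6s^4

1 - 3s + 5s^2 - 9s^3 + 6s^4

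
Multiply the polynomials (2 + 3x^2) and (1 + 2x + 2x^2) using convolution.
Ascending coefficients: a = [2, 0, 3], b = [1, 2, 2]. c[0] = 2×1 = 2; c[1] = 2×2 + 0×1 = 4; c[2] = 2×2 + 0×2 + 3×1 = 7; c[3] = 0×2 + 3×2 = 6; c[4] = 3×2 = 6. Result coefficients: [2, 4, 7, 6, 6] → 2 + 4x + 7x^2 + 6x^3 + 6x^4

2 + 4x + 7x^2 + 6x^3 + 6x^4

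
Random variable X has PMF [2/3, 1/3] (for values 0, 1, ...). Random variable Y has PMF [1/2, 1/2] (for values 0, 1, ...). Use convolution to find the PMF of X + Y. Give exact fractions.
P(X+Y=k) = Σ_i P(X=i)·P(Y=k-i) — a convolution of [2/3, 1/3] and [1/2, 1/2]. P(X+Y=0) = (2/3)×(1/2) = 1/3; P(X+Y=1) = (2/3)×(1/2) + (1/3)×(1/2) = 1/3 + 1/6 = 1/2; P(X+Y=2) = (1/3)×(1/2) = 1/6. PMF: [1/3, 1/2, 1/6] (sums to 1 ✓)

[1/3, 1/2, 1/6]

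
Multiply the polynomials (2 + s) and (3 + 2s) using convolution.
Ascending coefficients: a = [2, 1], b = [3, 2]. c[0] = 2×3 = 6; c[1] = 2×2 + 1×3 = 7; c[2] = 1×2 = 2. Result coefficients: [6, 7, 2] → 6 + 7s + 2s^2

6 + 7s + 2s^2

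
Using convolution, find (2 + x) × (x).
Ascending coefficients: a = [2, 1], b = [0, 1]. c[0] = 2×0 = 0; c[1] = 2×1 + 1×0 = 2; c[2] = 1×1 = 1. Result coefficients: [0, 2, 1] → 2x + x^2

2x + x^2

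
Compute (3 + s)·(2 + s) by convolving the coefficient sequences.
Ascending coefficients: a = [3, 1], b = [2, 1]. c[0] = 3×2 = 6; c[1] = 3×1 + 1×2 = 5; c[2] = 1×1 = 1. Result coefficients: [6, 5, 1] → 6 + 5s + s^2

6 + 5s + s^2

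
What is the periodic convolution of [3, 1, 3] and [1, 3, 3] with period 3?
Use y[k] = Σ_j u[j]·v[(k-j) mod 3]. y[0] = 3×1 + 1×3 + 3×3 = 15; y[1] = 3×3 + 1×1 + 3×3 = 19; y[2] = 3×3 + 1×3 + 3×1 = 15. Result: [15, 19, 15]

[15, 19, 15]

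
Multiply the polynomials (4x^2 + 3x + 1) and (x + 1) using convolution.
Ascending coefficients: a = [1, 3, 4], b = [1, 1]. c[0] = 1×1 = 1; c[1] = 1×1 + 3×1 = 4; c[2] = 3×1 + 4×1 = 7; c[3] = 4×1 = 4. Result coefficients: [1, 4, 7, 4] → 4x^3 + 7x^2 + 4x + 1

4x^3 + 7x^2 + 4x + 1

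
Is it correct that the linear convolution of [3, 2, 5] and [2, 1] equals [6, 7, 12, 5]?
Recompute linear convolution of [3, 2, 5] and [2, 1]: y[0] = 3×2 = 6; y[1] = 3×1 + 2×2 = 7; y[2] = 2×1 + 5×2 = 12; y[3] = 5×1 = 5 → [6, 7, 12, 5]. Given [6, 7, 12, 5] matches, so answer: Yes

Yes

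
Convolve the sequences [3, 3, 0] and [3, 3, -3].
y[0] = 3×3 = 9; y[1] = 3×3 + 3×3 = 18; y[2] = 3×-3 + 3×3 + 0×3 = 0; y[3] = 3×-3 + 0×3 = -9; y[4] = 0×-3 = 0

[9, 18, 0, -9, 0]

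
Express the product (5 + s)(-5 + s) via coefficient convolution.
Ascending coefficients: a = [5, 1], b = [-5, 1]. c[0] = 5×-5 = -25; c[1] = 5×1 + 1×-5 = 0; c[2] = 1×1 = 1. Result coefficients: [-25, 0, 1] → -25 + s^2

-25 + s^2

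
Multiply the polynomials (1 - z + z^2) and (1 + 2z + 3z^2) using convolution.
Ascending coefficients: a = [1, -1, 1], b = [1, 2, 3]. c[0] = 1×1 = 1; c[1] = 1×2 + -1×1 = 1; c[2] = 1×3 + -1×2 + 1×1 = 2; c[3] = -1×3 + 1×2 = -1; c[4] = 1×3 = 3. Result coefficients: [1, 1, 2, -1, 3] → 1 + z + 2z^2 - z^3 + 3z^4

1 + z + 2z^2 - z^3 + 3z^4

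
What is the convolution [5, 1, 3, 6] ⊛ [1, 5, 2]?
y[0] = 5×1 = 5; y[1] = 5×5 + 1×1 = 26; y[2] = 5×2 + 1×5 + 3×1 = 18; y[3] = 1×2 + 3×5 + 6×1 = 23; y[4] = 3×2 + 6×5 = 36; y[5] = 6×2 = 12

[5, 26, 18, 23, 36, 12]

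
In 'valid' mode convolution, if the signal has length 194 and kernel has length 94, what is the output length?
'Valid' mode counts only positions where the kernel fully overlaps the signal: m - n + 1 = 194 - 94 + 1 = 101

101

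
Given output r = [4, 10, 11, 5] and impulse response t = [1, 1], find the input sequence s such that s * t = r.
Deconvolve r=[4, 10, 11, 5] by t=[1, 1]. Since t[0]=1, solve forward: s[0] = r[0] / 1 = 4; s[1] = (r[1] - 4×1) / 1 = 6; s[2] = (r[2] - 6×1) / 1 = 5. So s = [4, 6, 5]. Check by forward convolution: r[0] = 4×1 = 4; r[1] = 4×1 + 6×1 = 10; r[2] = 6×1 + 5×1 = 11; r[3] = 5×1 = 5

[4, 6, 5]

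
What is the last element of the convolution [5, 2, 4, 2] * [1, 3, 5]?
Use y[k] = Σ_i a[i]·b[k-i] at k=5. y[5] = 2×5 = 10

10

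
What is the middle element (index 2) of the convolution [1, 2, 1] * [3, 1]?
Use y[k] = Σ_i a[i]·b[k-i] at k=2. y[2] = 2×1 + 1×3 = 5

5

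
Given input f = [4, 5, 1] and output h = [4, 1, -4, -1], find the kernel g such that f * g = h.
Output length 4 = len(f) + len(g) - 1 ⇒ len(g) = 2. Solve g forward using g[k] = (h[k] - Σ_{i≥1} f[i]·g[k-i]) / f[0]: g[0] = h[0] / f[0] = 4 / 4 = 1; g[1] = (h[1] - 5×1) / f[0] = (1 - 5×1) / 4 = -1. So g = [1, -1]. Forward-check [4, 5, 1] * [1, -1]: h[0] = 4×1 = 4; h[1] = 4×-1 + 5×1 = 1; h[2] = 5×-1 + 1×1 = -4; h[3] = 1×-1 = -1 → [4, 1, -4, -1] ✓

[1, -1]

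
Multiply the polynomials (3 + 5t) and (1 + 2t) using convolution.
Ascending coefficients: a = [3, 5], b = [1, 2]. c[0] = 3×1 = 3; c[1] = 3×2 + 5×1 = 11; c[2] = 5×2 = 10. Result coefficients: [3, 11, 10] → 3 + 11t + 10t^2

3 + 11t + 10t^2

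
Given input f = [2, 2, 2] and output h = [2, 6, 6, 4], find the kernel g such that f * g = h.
Output length 4 = len(f) + len(g) - 1 ⇒ len(g) = 2. Solve g forward using g[k] = (h[k] - Σ_{i≥1} f[i]·g[k-i]) / f[0]: g[0] = h[0] / f[0] = 2 / 2 = 1; g[1] = (h[1] - 2×1) / f[0] = (6 - 2×1) / 2 = 2. So g = [1, 2]. Forward-check [2, 2, 2] * [1, 2]: h[0] = 2×1 = 2; h[1] = 2×2 + 2×1 = 6; h[2] = 2×2 + 2×1 = 6; h[3] = 2×2 = 4 → [2, 6, 6, 4] ✓

[1, 2]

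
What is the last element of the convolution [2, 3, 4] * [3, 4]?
Use y[k] = Σ_i a[i]·b[k-i] at k=3. y[3] = 4×4 = 16

16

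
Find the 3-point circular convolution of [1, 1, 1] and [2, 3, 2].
Use y[k] = Σ_j f[j]·g[(k-j) mod 3]. y[0] = 1×2 + 1×2 + 1×3 = 7; y[1] = 1×3 + 1×2 + 1×2 = 7; y[2] = 1×2 + 1×3 + 1×2 = 7. Result: [7, 7, 7]

[7, 7, 7]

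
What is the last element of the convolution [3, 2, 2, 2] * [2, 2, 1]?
Use y[k] = Σ_i a[i]·b[k-i] at k=5. y[5] = 2×1 = 2

2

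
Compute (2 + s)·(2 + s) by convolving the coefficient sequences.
Ascending coefficients: a = [2, 1], b = [2, 1]. c[0] = 2×2 = 4; c[1] = 2×1 + 1×2 = 4; c[2] = 1×1 = 1. Result coefficients: [4, 4, 1] → 4 + 4s + s^2

4 + 4s + s^2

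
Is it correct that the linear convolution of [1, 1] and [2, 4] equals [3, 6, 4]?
Recompute linear convolution of [1, 1] and [2, 4]: y[0] = 1×2 = 2; y[1] = 1×4 + 1×2 = 6; y[2] = 1×4 = 4 → [2, 6, 4]. Compare to given [3, 6, 4]: they differ at index 0: given 3, correct 2, so answer: No

No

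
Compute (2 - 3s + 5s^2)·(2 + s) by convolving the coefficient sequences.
Ascending coefficients: a = [2, -3, 5], b = [2, 1]. c[0] = 2×2 = 4; c[1] = 2×1 + -3×2 = -4; c[2] = -3×1 + 5×2 = 7; c[3] = 5×1 = 5. Result coefficients: [4, -4, 7, 5] → 4 - 4s + 7s^2 + 5s^3

4 - 4s + 7s^2 + 5s^3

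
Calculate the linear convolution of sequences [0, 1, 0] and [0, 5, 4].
y[0] = 0×0 = 0; y[1] = 0×5 + 1×0 = 0; y[2] = 0×4 + 1×5 + 0×0 = 5; y[3] = 1×4 + 0×5 = 4; y[4] = 0×4 = 0

[0, 0, 5, 4, 0]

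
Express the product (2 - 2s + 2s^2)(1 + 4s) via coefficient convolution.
Ascending coefficients: a = [2, -2, 2], b = [1, 4]. c[0] = 2×1 = 2; c[1] = 2×4 + -2×1 = 6; c[2] = -2×4 + 2×1 = -6; c[3] = 2×4 = 8. Result coefficients: [2, 6, -6, 8] → 2 + 6s - 6s^2 + 8s^3

2 + 6s - 6s^2 + 8s^3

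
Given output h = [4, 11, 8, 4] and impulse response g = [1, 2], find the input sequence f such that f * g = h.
Deconvolve h=[4, 11, 8, 4] by g=[1, 2]. Since g[0]=1, solve forward: f[0] = h[0] / 1 = 4; f[1] = (h[1] - 4×2) / 1 = 3; f[2] = (h[2] - 3×2) / 1 = 2. So f = [4, 3, 2]. Check by forward convolution: h[0] = 4×1 = 4; h[1] = 4×2 + 3×1 = 11; h[2] = 3×2 + 2×1 = 8; h[3] = 2×2 = 4

[4, 3, 2]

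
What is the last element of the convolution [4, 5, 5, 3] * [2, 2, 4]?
Use y[k] = Σ_i a[i]·b[k-i] at k=5. y[5] = 3×4 = 12

12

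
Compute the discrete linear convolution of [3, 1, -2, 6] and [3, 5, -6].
y[0] = 3×3 = 9; y[1] = 3×5 + 1×3 = 18; y[2] = 3×-6 + 1×5 + -2×3 = -19; y[3] = 1×-6 + -2×5 + 6×3 = 2; y[4] = -2×-6 + 6×5 = 42; y[5] = 6×-6 = -36

[9, 18, -19, 2, 42, -36]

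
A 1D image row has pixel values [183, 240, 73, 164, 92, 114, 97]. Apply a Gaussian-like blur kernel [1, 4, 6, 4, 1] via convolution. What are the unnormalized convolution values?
Convolve image row [183, 240, 73, 164, 92, 114, 97] with kernel [1, 4, 6, 4, 1]: y[0] = 183×1 = 183; y[1] = 183×4 + 240×1 = 972; y[2] = 183×6 + 240×4 + 73×1 = 2131; y[3] = 183×4 + 240×6 + 73×4 + 164×1 = 2628; y[4] = 183×1 + 240×4 + 73×6 + 164×4 + 92×1 = 2329; y[5] = 240×1 + 73×4 + 164×6 + 92×4 + 114×1 = 1998; y[6] = 73×1 + 164×4 + 92×6 + 114×4 + 97×1 = 1834; y[7] = 164×1 + 92×4 + 114×6 + 97×4 = 1604; y[8] = 92×1 + 114×4 + 97×6 = 1130; y[9] = 114×1 + 97×4 = 502; y[10] = 97×1 = 97 → [183, 972, 2131, 2628, 2329, 1998, 1834, 1604, 1130, 502, 97]. Normalization factor = sum(kernel) = 16.

[183, 972, 2131, 2628, 2329, 1998, 1834, 1604, 1130, 502, 97]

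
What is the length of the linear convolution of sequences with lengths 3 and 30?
Linear/full convolution length: m + n - 1 = 3 + 30 - 1 = 32

32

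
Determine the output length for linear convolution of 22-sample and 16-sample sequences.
Linear/full convolution length: m + n - 1 = 22 + 16 - 1 = 37

37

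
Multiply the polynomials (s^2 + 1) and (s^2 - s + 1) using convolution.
Ascending coefficients: a = [1, 0, 1], b = [1, -1, 1]. c[0] = 1×1 = 1; c[1] = 1×-1 + 0×1 = -1; c[2] = 1×1 + 0×-1 + 1×1 = 2; c[3] = 0×1 + 1×-1 = -1; c[4] = 1×1 = 1. Result coefficients: [1, -1, 2, -1, 1] → s^4 - s^3 + 2s^2 - s + 1

s^4 - s^3 + 2s^2 - s + 1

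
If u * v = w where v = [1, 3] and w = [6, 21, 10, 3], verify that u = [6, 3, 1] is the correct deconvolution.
Forward-compute [6, 3, 1] * [1, 3]: w[0] = 6×1 = 6; w[1] = 6×3 + 3×1 = 21; w[2] = 3×3 + 1×1 = 10; w[3] = 1×3 = 3 → [6, 21, 10, 3]. Matches given w = [6, 21, 10, 3], so verified.

Verified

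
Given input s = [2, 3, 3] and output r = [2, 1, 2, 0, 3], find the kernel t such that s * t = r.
Output length 5 = len(s) + len(t) - 1 ⇒ len(t) = 3. Solve t forward using t[k] = (r[k] - Σ_{i≥1} s[i]·t[k-i]) / s[0]: t[0] = r[0] / s[0] = 2 / 2 = 1; t[1] = (r[1] - 3×1) / s[0] = (1 - 3×1) / 2 = -1; t[2] = (r[2] - 3×-1 - 3×1) / s[0] = (2 - 3×-1 - 3×1) / 2 = 1. So t = [1, -1, 1]. Forward-check [2, 3, 3] * [1, -1, 1]: r[0] = 2×1 = 2; r[1] = 2×-1 + 3×1 = 1; r[2] = 2×1 + 3×-1 + 3×1 = 2; r[3] = 3×1 + 3×-1 = 0; r[4] = 3×1 = 3 → [2, 1, 2, 0, 3] ✓

[1, -1, 1]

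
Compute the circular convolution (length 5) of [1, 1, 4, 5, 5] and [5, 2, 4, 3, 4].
Use y[k] = Σ_j f[j]·g[(k-j) mod 5]. y[0] = 1×5 + 1×4 + 4×3 + 5×4 + 5×2 = 51; y[1] = 1×2 + 1×5 + 4×4 + 5×3 + 5×4 = 58; y[2] = 1×4 + 1×2 + 4×5 + 5×4 + 5×3 = 61; y[3] = 1×3 + 1×4 + 4×2 + 5×5 + 5×4 = 60; y[4] = 1×4 + 1×3 + 4×4 + 5×2 + 5×5 = 58. Result: [51, 58, 61, 60, 58]

[51, 58, 61, 60, 58]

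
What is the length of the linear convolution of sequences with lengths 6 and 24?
Linear/full convolution length: m + n - 1 = 6 + 24 - 1 = 29

29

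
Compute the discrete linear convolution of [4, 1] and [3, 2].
y[0] = 4×3 = 12; y[1] = 4×2 + 1×3 = 11; y[2] = 1×2 = 2

[12, 11, 2]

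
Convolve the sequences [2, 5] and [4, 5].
y[0] = 2×4 = 8; y[1] = 2×5 + 5×4 = 30; y[2] = 5×5 = 25

[8, 30, 25]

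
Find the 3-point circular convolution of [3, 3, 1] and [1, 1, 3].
Use y[k] = Σ_j f[j]·g[(k-j) mod 3]. y[0] = 3×1 + 3×3 + 1×1 = 13; y[1] = 3×1 + 3×1 + 1×3 = 9; y[2] = 3×3 + 3×1 + 1×1 = 13. Result: [13, 9, 13]

[13, 9, 13]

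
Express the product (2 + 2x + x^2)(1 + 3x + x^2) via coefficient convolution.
Ascending coefficients: a = [2, 2, 1], b = [1, 3, 1]. c[0] = 2×1 = 2; c[1] = 2×3 + 2×1 = 8; c[2] = 2×1 + 2×3 + 1×1 = 9; c[3] = 2×1 + 1×3 = 5; c[4] = 1×1 = 1. Result coefficients: [2, 8, 9, 5, 1] → 2 + 8x + 9x^2 + 5x^3 + x^4

2 + 8x + 9x^2 + 5x^3 + x^4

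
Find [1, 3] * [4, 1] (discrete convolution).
y[0] = 1×4 = 4; y[1] = 1×1 + 3×4 = 13; y[2] = 3×1 = 3

[4, 13, 3]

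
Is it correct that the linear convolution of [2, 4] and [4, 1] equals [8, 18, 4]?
Recompute linear convolution of [2, 4] and [4, 1]: y[0] = 2×4 = 8; y[1] = 2×1 + 4×4 = 18; y[2] = 4×1 = 4 → [8, 18, 4]. Given [8, 18, 4] matches, so answer: Yes

Yes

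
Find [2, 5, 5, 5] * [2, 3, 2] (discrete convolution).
y[0] = 2×2 = 4; y[1] = 2×3 + 5×2 = 16; y[2] = 2×2 + 5×3 + 5×2 = 29; y[3] = 5×2 + 5×3 + 5×2 = 35; y[4] = 5×2 + 5×3 = 25; y[5] = 5×2 = 10

[4, 16, 29, 35, 25, 10]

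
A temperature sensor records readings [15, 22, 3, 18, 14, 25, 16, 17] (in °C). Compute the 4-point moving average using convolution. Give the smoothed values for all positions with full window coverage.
4-point moving average kernel = [1, 1, 1, 1]. Apply in 'valid' mode (full window coverage): avg[0] = (15 + 22 + 3 + 18) / 4 = 14.5; avg[1] = (22 + 3 + 18 + 14) / 4 = 14.25; avg[2] = (3 + 18 + 14 + 25) / 4 = 15.0; avg[3] = (18 + 14 + 25 + 16) / 4 = 18.25; avg[4] = (14 + 25 + 16 + 17) / 4 = 18.0. Smoothed values: [14.5, 14.25, 15.0, 18.25, 18.0]

[14.5, 14.25, 15.0, 18.25, 18.0]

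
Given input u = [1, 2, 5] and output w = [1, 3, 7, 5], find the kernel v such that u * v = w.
Output length 4 = len(u) + len(v) - 1 ⇒ len(v) = 2. Solve v forward using v[k] = (w[k] - Σ_{i≥1} u[i]·v[k-i]) / u[0]: v[0] = w[0] / u[0] = 1 / 1 = 1; v[1] = (w[1] - 2×1) / u[0] = (3 - 2×1) / 1 = 1. So v = [1, 1]. Forward-check [1, 2, 5] * [1, 1]: w[0] = 1×1 = 1; w[1] = 1×1 + 2×1 = 3; w[2] = 2×1 + 5×1 = 7; w[3] = 5×1 = 5 → [1, 3, 7, 5] ✓

[1, 1]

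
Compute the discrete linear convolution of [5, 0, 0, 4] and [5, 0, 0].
y[0] = 5×5 = 25; y[1] = 5×0 + 0×5 = 0; y[2] = 5×0 + 0×0 + 0×5 = 0; y[3] = 0×0 + 0×0 + 4×5 = 20; y[4] = 0×0 + 4×0 = 0; y[5] = 4×0 = 0

[25, 0, 0, 20, 0, 0]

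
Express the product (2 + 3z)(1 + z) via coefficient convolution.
Ascending coefficients: a = [2, 3], b = [1, 1]. c[0] = 2×1 = 2; c[1] = 2×1 + 3×1 = 5; c[2] = 3×1 = 3. Result coefficients: [2, 5, 3] → 2 + 5z + 3z^2

2 + 5z + 3z^2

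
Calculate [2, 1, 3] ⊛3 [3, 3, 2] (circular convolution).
Use y[k] = Σ_j a[j]·b[(k-j) mod 3]. y[0] = 2×3 + 1×2 + 3×3 = 17; y[1] = 2×3 + 1×3 + 3×2 = 15; y[2] = 2×2 + 1×3 + 3×3 = 16. Result: [17, 15, 16]

[17, 15, 16]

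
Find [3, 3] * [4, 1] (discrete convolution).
y[0] = 3×4 = 12; y[1] = 3×1 + 3×4 = 15; y[2] = 3×1 = 3

[12, 15, 3]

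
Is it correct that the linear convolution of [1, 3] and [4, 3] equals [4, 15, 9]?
Recompute linear convolution of [1, 3] and [4, 3]: y[0] = 1×4 = 4; y[1] = 1×3 + 3×4 = 15; y[2] = 3×3 = 9 → [4, 15, 9]. Given [4, 15, 9] matches, so answer: Yes

Yes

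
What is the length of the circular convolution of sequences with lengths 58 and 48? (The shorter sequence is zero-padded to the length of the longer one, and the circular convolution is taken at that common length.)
Circular convolution (zero-padding the shorter input) has length max(m, n) = max(58, 48) = 58

58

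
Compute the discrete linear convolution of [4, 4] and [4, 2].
y[0] = 4×4 = 16; y[1] = 4×2 + 4×4 = 24; y[2] = 4×2 = 8

[16, 24, 8]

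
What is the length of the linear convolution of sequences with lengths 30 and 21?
Linear/full convolution length: m + n - 1 = 30 + 21 - 1 = 50

50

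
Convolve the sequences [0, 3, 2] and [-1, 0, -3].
y[0] = 0×-1 = 0; y[1] = 0×0 + 3×-1 = -3; y[2] = 0×-3 + 3×0 + 2×-1 = -2; y[3] = 3×-3 + 2×0 = -9; y[4] = 2×-3 = -6

[0, -3, -2, -9, -6]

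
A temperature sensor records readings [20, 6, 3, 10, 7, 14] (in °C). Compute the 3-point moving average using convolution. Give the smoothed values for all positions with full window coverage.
3-point moving average kernel = [1, 1, 1]. Apply in 'valid' mode (full window coverage): avg[0] = (20 + 6 + 3) / 3 = 9.67; avg[1] = (6 + 3 + 10) / 3 = 6.33; avg[2] = (3 + 10 + 7) / 3 = 6.67; avg[3] = (10 + 7 + 14) / 3 = 10.33. Smoothed values: [9.67, 6.33, 6.67, 10.33]

[9.67, 6.33, 6.67, 10.33]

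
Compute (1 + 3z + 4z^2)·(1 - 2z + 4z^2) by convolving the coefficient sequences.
Ascending coefficients: a = [1, 3, 4], b = [1, -2, 4]. c[0] = 1×1 = 1; c[1] = 1×-2 + 3×1 = 1; c[2] = 1×4 + 3×-2 + 4×1 = 2; c[3] = 3×4 + 4×-2 = 4; c[4] = 4×4 = 16. Result coefficients: [1, 1, 2, 4, 16] → 1 + z + 2z^2 + 4z^3 + 16z^4

1 + z + 2z^2 + 4z^3 + 16z^4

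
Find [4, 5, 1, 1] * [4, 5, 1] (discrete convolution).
y[0] = 4×4 = 16; y[1] = 4×5 + 5×4 = 40; y[2] = 4×1 + 5×5 + 1×4 = 33; y[3] = 5×1 + 1×5 + 1×4 = 14; y[4] = 1×1 + 1×5 = 6; y[5] = 1×1 = 1

[16, 40, 33, 14, 6, 1]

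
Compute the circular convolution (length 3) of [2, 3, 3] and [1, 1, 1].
Use y[k] = Σ_j x[j]·h[(k-j) mod 3]. y[0] = 2×1 + 3×1 + 3×1 = 8; y[1] = 2×1 + 3×1 + 3×1 = 8; y[2] = 2×1 + 3×1 + 3×1 = 8. Result: [8, 8, 8]

[8, 8, 8]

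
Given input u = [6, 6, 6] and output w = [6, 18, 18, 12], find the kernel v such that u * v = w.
Output length 4 = len(u) + len(v) - 1 ⇒ len(v) = 2. Solve v forward using v[k] = (w[k] - Σ_{i≥1} u[i]·v[k-i]) / u[0]: v[0] = w[0] / u[0] = 6 / 6 = 1; v[1] = (w[1] - 6×1) / u[0] = (18 - 6×1) / 6 = 2. So v = [1, 2]. Forward-check [6, 6, 6] * [1, 2]: w[0] = 6×1 = 6; w[1] = 6×2 + 6×1 = 18; w[2] = 6×2 + 6×1 = 18; w[3] = 6×2 = 12 → [6, 18, 18, 12] ✓

[1, 2]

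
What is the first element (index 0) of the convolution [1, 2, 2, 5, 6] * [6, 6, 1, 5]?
Use y[k] = Σ_i a[i]·b[k-i] at k=0. y[0] = 1×6 = 6

6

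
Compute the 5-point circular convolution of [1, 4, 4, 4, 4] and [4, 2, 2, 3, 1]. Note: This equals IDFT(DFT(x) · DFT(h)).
Either evaluate y[k] = Σ_j x[j]·h[(k-j) mod 5] directly, or use IDFT(DFT(x) · DFT(h)). y[0] = 1×4 + 4×1 + 4×3 + 4×2 + 4×2 = 36; y[1] = 1×2 + 4×4 + 4×1 + 4×3 + 4×2 = 42; y[2] = 1×2 + 4×2 + 4×4 + 4×1 + 4×3 = 42; y[3] = 1×3 + 4×2 + 4×2 + 4×4 + 4×1 = 39; y[4] = 1×1 + 4×3 + 4×2 + 4×2 + 4×4 = 45. Result: [36, 42, 42, 39, 45]

[36, 42, 42, 39, 45]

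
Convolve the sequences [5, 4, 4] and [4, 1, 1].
y[0] = 5×4 = 20; y[1] = 5×1 + 4×4 = 21; y[2] = 5×1 + 4×1 + 4×4 = 25; y[3] = 4×1 + 4×1 = 8; y[4] = 4×1 = 4

[20, 21, 25, 8, 4]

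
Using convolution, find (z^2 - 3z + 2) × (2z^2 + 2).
Ascending coefficients: a = [2, -3, 1], b = [2, 0, 2]. c[0] = 2×2 = 4; c[1] = 2×0 + -3×2 = -6; c[2] = 2×2 + -3×0 + 1×2 = 6; c[3] = -3×2 + 1×0 = -6; c[4] = 1×2 = 2. Result coefficients: [4, -6, 6, -6, 2] → 2z^4 - 6z^3 + 6z^2 - 6z + 4

2z^4 - 6z^3 + 6z^2 - 6z + 4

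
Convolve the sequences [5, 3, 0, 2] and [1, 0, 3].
y[0] = 5×1 = 5; y[1] = 5×0 + 3×1 = 3; y[2] = 5×3 + 3×0 + 0×1 = 15; y[3] = 3×3 + 0×0 + 2×1 = 11; y[4] = 0×3 + 2×0 = 0; y[5] = 2×3 = 6

[5, 3, 15, 11, 0, 6]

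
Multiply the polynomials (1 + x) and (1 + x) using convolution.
Ascending coefficients: a = [1, 1], b = [1, 1]. c[0] = 1×1 = 1; c[1] = 1×1 + 1×1 = 2; c[2] = 1×1 = 1. Result coefficients: [1, 2, 1] → 1 + 2x + x^2

1 + 2x + x^2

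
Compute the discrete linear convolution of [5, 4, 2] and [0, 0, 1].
y[0] = 5×0 = 0; y[1] = 5×0 + 4×0 = 0; y[2] = 5×1 + 4×0 + 2×0 = 5; y[3] = 4×1 + 2×0 = 4; y[4] = 2×1 = 2

[0, 0, 5, 4, 2]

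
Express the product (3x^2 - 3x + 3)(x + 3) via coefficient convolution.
Ascending coefficients: a = [3, -3, 3], b = [3, 1]. c[0] = 3×3 = 9; c[1] = 3×1 + -3×3 = -6; c[2] = -3×1 + 3×3 = 6; c[3] = 3×1 = 3. Result coefficients: [9, -6, 6, 3] → 3x^3 + 6x^2 - 6x + 9

3x^3 + 6x^2 - 6x + 9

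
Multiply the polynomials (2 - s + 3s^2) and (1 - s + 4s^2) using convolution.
Ascending coefficients: a = [2, -1, 3], b = [1, -1, 4]. c[0] = 2×1 = 2; c[1] = 2×-1 + -1×1 = -3; c[2] = 2×4 + -1×-1 + 3×1 = 12; c[3] = -1×4 + 3×-1 = -7; c[4] = 3×4 = 12. Result coefficients: [2, -3, 12, -7, 12] → 2 - 3s + 12s^2 - 7s^3 + 12s^4

2 - 3s + 12s^2 - 7s^3 + 12s^4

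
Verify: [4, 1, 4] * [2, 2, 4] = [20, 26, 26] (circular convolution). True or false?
Recompute circular convolution of [4, 1, 4] and [2, 2, 4]: y[0] = 4×2 + 1×4 + 4×2 = 20; y[1] = 4×2 + 1×2 + 4×4 = 26; y[2] = 4×4 + 1×2 + 4×2 = 26 → [20, 26, 26]. Given [20, 26, 26] matches, so answer: Yes

Yes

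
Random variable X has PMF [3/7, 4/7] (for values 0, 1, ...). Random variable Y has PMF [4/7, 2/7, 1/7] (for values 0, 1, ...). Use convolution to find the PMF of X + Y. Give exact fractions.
P(X+Y=k) = Σ_i P(X=i)·P(Y=k-i) — a convolution of [3/7, 4/7] and [4/7, 2/7, 1/7]. P(X+Y=0) = (3/7)×(4/7) = 12/49; P(X+Y=1) = (3/7)×(2/7) + (4/7)×(4/7) = 6/49 + 16/49 = 22/49; P(X+Y=2) = (3/7)×(1/7) + (4/7)×(2/7) = 3/49 + 8/49 = 11/49; P(X+Y=3) = (4/7)×(1/7) = 4/49. PMF: [12/49, 22/49, 11/49, 4/49] (sums to 1 ✓)

[12/49, 22/49, 11/49, 4/49]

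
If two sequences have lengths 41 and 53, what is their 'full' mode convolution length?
Linear/full convolution length: m + n - 1 = 41 + 53 - 1 = 93

93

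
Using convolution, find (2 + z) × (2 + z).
Ascending coefficients: a = [2, 1], b = [2, 1]. c[0] = 2×2 = 4; c[1] = 2×1 + 1×2 = 4; c[2] = 1×1 = 1. Result coefficients: [4, 4, 1] → 4 + 4z + z^2

4 + 4z + z^2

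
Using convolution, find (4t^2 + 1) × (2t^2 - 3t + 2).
Ascending coefficients: a = [1, 0, 4], b = [2, -3, 2]. c[0] = 1×2 = 2; c[1] = 1×-3 + 0×2 = -3; c[2] = 1×2 + 0×-3 + 4×2 = 10; c[3] = 0×2 + 4×-3 = -12; c[4] = 4×2 = 8. Result coefficients: [2, -3, 10, -12, 8] → 8t^4 - 12t^3 + 10t^2 - 3t + 2

8t^4 - 12t^3 + 10t^2 - 3t + 2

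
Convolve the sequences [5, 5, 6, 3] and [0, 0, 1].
y[0] = 5×0 = 0; y[1] = 5×0 + 5×0 = 0; y[2] = 5×1 + 5×0 + 6×0 = 5; y[3] = 5×1 + 6×0 + 3×0 = 5; y[4] = 6×1 + 3×0 = 6; y[5] = 3×1 = 3

[0, 0, 5, 5, 6, 3]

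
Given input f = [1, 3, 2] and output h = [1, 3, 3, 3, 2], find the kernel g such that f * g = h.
Output length 5 = len(f) + len(g) - 1 ⇒ len(g) = 3. Solve g forward using g[k] = (h[k] - Σ_{i≥1} f[i]·g[k-i]) / f[0]: g[0] = h[0] / f[0] = 1 / 1 = 1; g[1] = (h[1] - 3×1) / f[0] = (3 - 3×1) / 1 = 0; g[2] = (h[2] - 3×0 - 2×1) / f[0] = (3 - 3×0 - 2×1) / 1 = 1. So g = [1, 0, 1]. Forward-check [1, 3, 2] * [1, 0, 1]: h[0] = 1×1 = 1; h[1] = 1×0 + 3×1 = 3; h[2] = 1×1 + 3×0 + 2×1 = 3; h[3] = 3×1 + 2×0 = 3; h[4] = 2×1 = 2 → [1, 3, 3, 3, 2] ✓

[1, 0, 1]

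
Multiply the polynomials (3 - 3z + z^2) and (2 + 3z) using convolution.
Ascending coefficients: a = [3, -3, 1], b = [2, 3]. c[0] = 3×2 = 6; c[1] = 3×3 + -3×2 = 3; c[2] = -3×3 + 1×2 = -7; c[3] = 1×3 = 3. Result coefficients: [6, 3, -7, 3] → 6 + 3z - 7z^2 + 3z^3

6 + 3z - 7z^2 + 3z^3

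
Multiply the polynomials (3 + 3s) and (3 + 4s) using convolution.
Ascending coefficients: a = [3, 3], b = [3, 4]. c[0] = 3×3 = 9; c[1] = 3×4 + 3×3 = 21; c[2] = 3×4 = 12. Result coefficients: [9, 21, 12] → 9 + 21s + 12s^2

9 + 21s + 12s^2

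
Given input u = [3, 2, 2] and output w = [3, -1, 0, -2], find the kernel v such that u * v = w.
Output length 4 = len(u) + len(v) - 1 ⇒ len(v) = 2. Solve v forward using v[k] = (w[k] - Σ_{i≥1} u[i]·v[k-i]) / u[0]: v[0] = w[0] / u[0] = 3 / 3 = 1; v[1] = (w[1] - 2×1) / u[0] = (-1 - 2×1) / 3 = -1. So v = [1, -1]. Forward-check [3, 2, 2] * [1, -1]: w[0] = 3×1 = 3; w[1] = 3×-1 + 2×1 = -1; w[2] = 2×-1 + 2×1 = 0; w[3] = 2×-1 = -2 → [3, -1, 0, -2] ✓

[1, -1]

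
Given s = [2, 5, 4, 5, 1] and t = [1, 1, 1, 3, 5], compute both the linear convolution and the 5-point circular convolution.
Linear: y_lin[0] = 2×1 = 2; y_lin[1] = 2×1 + 5×1 = 7; y_lin[2] = 2×1 + 5×1 + 4×1 = 11; y_lin[3] = 2×3 + 5×1 + 4×1 + 5×1 = 20; y_lin[4] = 2×5 + 5×3 + 4×1 + 5×1 + 1×1 = 35; y_lin[5] = 5×5 + 4×3 + 5×1 + 1×1 = 43; y_lin[6] = 4×5 + 5×3 + 1×1 = 36; y_lin[7] = 5×5 + 1×3 = 28; y_lin[8] = 1×5 = 5 → [2, 7, 11, 20, 35, 43, 36, 28, 5]. Circular (length 5): y[0] = 2×1 + 5×5 + 4×3 + 5×1 + 1×1 = 45; y[1] = 2×1 + 5×1 + 4×5 + 5×3 + 1×1 = 43; y[2] = 2×1 + 5×1 + 4×1 + 5×5 + 1×3 = 39; y[3] = 2×3 + 5×1 + 4×1 + 5×1 + 1×5 = 25; y[4] = 2×5 + 5×3 + 4×1 + 5×1 + 1×1 = 35 → [45, 43, 39, 25, 35]

Linear: [2, 7, 11, 20, 35, 43, 36, 28, 5], Circular: [45, 43, 39, 25, 35]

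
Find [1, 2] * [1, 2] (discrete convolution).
y[0] = 1×1 = 1; y[1] = 1×2 + 2×1 = 4; y[2] = 2×2 = 4

[1, 4, 4]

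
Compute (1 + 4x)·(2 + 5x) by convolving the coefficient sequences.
Ascending coefficients: a = [1, 4], b = [2, 5]. c[0] = 1×2 = 2; c[1] = 1×5 + 4×2 = 13; c[2] = 4×5 = 20. Result coefficients: [2, 13, 20] → 2 + 13x + 20x^2

2 + 13x + 20x^2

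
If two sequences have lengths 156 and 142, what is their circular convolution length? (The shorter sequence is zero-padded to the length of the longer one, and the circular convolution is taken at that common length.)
Circular convolution (zero-padding the shorter input) has length max(m, n) = max(156, 142) = 156

156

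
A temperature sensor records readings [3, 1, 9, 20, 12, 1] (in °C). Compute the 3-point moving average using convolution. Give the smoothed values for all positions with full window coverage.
3-point moving average kernel = [1, 1, 1]. Apply in 'valid' mode (full window coverage): avg[0] = (3 + 1 + 9) / 3 = 4.33; avg[1] = (1 + 9 + 20) / 3 = 10.0; avg[2] = (9 + 20 + 12) / 3 = 13.67; avg[3] = (20 + 12 + 1) / 3 = 11.0. Smoothed values: [4.33, 10.0, 13.67, 11.0]

[4.33, 10.0, 13.67, 11.0]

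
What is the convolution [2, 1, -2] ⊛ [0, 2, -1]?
y[0] = 2×0 = 0; y[1] = 2×2 + 1×0 = 4; y[2] = 2×-1 + 1×2 + -2×0 = 0; y[3] = 1×-1 + -2×2 = -5; y[4] = -2×-1 = 2

[0, 4, 0, -5, 2]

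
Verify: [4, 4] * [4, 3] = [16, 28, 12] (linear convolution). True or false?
Recompute linear convolution of [4, 4] and [4, 3]: y[0] = 4×4 = 16; y[1] = 4×3 + 4×4 = 28; y[2] = 4×3 = 12 → [16, 28, 12]. Given [16, 28, 12] matches, so answer: Yes

Yes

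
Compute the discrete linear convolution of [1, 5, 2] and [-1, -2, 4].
y[0] = 1×-1 = -1; y[1] = 1×-2 + 5×-1 = -7; y[2] = 1×4 + 5×-2 + 2×-1 = -8; y[3] = 5×4 + 2×-2 = 16; y[4] = 2×4 = 8

[-1, -7, -8, 16, 8]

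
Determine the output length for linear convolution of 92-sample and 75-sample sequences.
Linear/full convolution length: m + n - 1 = 92 + 75 - 1 = 166

166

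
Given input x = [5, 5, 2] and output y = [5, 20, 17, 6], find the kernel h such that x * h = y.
Output length 4 = len(x) + len(h) - 1 ⇒ len(h) = 2. Solve h forward using h[k] = (y[k] - Σ_{i≥1} x[i]·h[k-i]) / x[0]: h[0] = y[0] / x[0] = 5 / 5 = 1; h[1] = (y[1] - 5×1) / x[0] = (20 - 5×1) / 5 = 3. So h = [1, 3]. Forward-check [5, 5, 2] * [1, 3]: y[0] = 5×1 = 5; y[1] = 5×3 + 5×1 = 20; y[2] = 5×3 + 2×1 = 17; y[3] = 2×3 = 6 → [5, 20, 17, 6] ✓

[1, 3]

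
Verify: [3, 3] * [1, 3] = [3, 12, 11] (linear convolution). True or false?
Recompute linear convolution of [3, 3] and [1, 3]: y[0] = 3×1 = 3; y[1] = 3×3 + 3×1 = 12; y[2] = 3×3 = 9 → [3, 12, 9]. Compare to given [3, 12, 11]: they differ at index 2: given 11, correct 9, so answer: No

No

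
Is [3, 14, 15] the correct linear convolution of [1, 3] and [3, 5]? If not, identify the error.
Recompute linear convolution of [1, 3] and [3, 5]: y[0] = 1×3 = 3; y[1] = 1×5 + 3×3 = 14; y[2] = 3×5 = 15 → [3, 14, 15]. Given [3, 14, 15] matches, so answer: Yes

Yes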